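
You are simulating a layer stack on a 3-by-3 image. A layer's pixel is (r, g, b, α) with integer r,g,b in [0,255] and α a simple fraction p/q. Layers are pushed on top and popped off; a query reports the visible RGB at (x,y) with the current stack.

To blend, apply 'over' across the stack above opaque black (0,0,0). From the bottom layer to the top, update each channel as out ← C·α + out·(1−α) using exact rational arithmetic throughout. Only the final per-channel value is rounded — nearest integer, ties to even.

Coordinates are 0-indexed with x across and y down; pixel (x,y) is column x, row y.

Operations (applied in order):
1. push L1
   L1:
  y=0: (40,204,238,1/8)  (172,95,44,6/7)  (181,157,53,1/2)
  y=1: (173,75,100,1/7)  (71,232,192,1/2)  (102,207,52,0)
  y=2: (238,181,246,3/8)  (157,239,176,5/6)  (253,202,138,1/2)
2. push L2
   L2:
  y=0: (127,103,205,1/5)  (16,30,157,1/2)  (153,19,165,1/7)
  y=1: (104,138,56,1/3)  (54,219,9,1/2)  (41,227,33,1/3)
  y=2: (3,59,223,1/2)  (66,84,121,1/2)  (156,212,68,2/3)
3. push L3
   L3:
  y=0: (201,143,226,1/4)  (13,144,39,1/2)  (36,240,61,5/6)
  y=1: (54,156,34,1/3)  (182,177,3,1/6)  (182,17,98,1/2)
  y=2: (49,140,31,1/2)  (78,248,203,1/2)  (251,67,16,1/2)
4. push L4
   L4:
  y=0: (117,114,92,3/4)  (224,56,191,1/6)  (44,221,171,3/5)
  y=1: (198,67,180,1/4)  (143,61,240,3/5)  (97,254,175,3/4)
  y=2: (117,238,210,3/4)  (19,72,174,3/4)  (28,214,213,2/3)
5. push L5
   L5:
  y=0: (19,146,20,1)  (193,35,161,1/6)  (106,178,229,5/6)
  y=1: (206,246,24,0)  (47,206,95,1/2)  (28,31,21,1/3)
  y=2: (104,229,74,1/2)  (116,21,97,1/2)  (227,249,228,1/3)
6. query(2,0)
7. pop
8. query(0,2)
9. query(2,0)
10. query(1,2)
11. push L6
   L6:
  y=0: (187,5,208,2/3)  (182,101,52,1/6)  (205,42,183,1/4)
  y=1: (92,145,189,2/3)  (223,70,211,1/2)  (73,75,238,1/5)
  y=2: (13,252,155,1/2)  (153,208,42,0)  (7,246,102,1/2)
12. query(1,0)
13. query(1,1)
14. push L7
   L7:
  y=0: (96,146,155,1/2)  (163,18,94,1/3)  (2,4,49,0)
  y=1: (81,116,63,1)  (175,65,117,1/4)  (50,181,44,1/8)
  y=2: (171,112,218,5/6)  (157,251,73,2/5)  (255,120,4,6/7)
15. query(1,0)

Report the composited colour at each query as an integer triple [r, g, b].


(2,0) stack=L1,L2,L3,L4,L5; from [0,0,0]:
L1 α=1/2: [181/2, 157/2, 53/2]
L2 α=1/7: [696/7, 70, 324/7]
L3 α=5/6: [326/7, 635/3, 2459/42]
L4 α=3/5: [1576/35, 3259/15, 13232/105]
L5 α=5/6: [10063/105, 16609/90, 133457/630]
rounded: [96, 185, 212]

at x=0,y=2 over L1,L2,L3,L4:
L1 α=3/8: [357/4, 543/8, 369/4]
L2 α=1/2: [369/8, 1015/16, 1261/8]
L3 α=1/2: [761/16, 3255/32, 1509/16]
L4 α=3/4: [6377/64, 26103/128, 11589/64]
rounded: [100, 204, 181]

at x=2,y=0 over L1,L2,L3,L4:
after L1 α=1/2: [181/2, 157/2, 53/2]
after L2 α=1/7: [696/7, 70, 324/7]
after L3 α=5/6: [326/7, 635/3, 2459/42]
after L4 α=3/5: [1576/35, 3259/15, 13232/105]
→ [45, 217, 126]

at x=1,y=2 over L1,L2,L3,L4:
after L1 α=5/6: [785/6, 1195/6, 440/3]
after L2 α=1/2: [1181/12, 1699/12, 803/6]
after L3 α=1/2: [2117/24, 4675/24, 2021/12]
after L4 α=3/4: [3485/96, 9859/96, 8285/48]
= [36, 103, 173]

query (1,0) [L1,L2,L3,L4,L6] — begin 0,0,0
L1 α=6/7: [1032/7, 570/7, 264/7]
L2 α=1/2: [572/7, 390/7, 1363/14]
L3 α=1/2: [663/14, 699/7, 1909/28]
L4 α=1/6: [6451/84, 3887/42, 14893/168]
L6 α=1/6: [47543/504, 23677/252, 83201/1008]
rounded: [94, 94, 83]

(1,1) stack=L1,L2,L3,L4,L6; from [0,0,0]:
+L1 (α=1/2) → [71/2, 116, 96]
+L2 (α=1/2) → [179/4, 335/2, 105/2]
+L3 (α=1/6) → [541/8, 2029/12, 177/4]
+L4 (α=3/5) → [2257/20, 3127/30, 1617/10]
+L6 (α=1/2) → [6717/40, 5227/60, 3727/20]
= [168, 87, 186]

(1,0) stack=L1,L2,L3,L4,L6,L7; from [0,0,0]:
after L1 α=6/7: [1032/7, 570/7, 264/7]
after L2 α=1/2: [572/7, 390/7, 1363/14]
after L3 α=1/2: [663/14, 699/7, 1909/28]
after L4 α=1/6: [6451/84, 3887/42, 14893/168]
after L6 α=1/6: [47543/504, 23677/252, 83201/1008]
after L7 α=1/3: [88619/756, 25945/378, 130577/1512]
→ [117, 69, 86]


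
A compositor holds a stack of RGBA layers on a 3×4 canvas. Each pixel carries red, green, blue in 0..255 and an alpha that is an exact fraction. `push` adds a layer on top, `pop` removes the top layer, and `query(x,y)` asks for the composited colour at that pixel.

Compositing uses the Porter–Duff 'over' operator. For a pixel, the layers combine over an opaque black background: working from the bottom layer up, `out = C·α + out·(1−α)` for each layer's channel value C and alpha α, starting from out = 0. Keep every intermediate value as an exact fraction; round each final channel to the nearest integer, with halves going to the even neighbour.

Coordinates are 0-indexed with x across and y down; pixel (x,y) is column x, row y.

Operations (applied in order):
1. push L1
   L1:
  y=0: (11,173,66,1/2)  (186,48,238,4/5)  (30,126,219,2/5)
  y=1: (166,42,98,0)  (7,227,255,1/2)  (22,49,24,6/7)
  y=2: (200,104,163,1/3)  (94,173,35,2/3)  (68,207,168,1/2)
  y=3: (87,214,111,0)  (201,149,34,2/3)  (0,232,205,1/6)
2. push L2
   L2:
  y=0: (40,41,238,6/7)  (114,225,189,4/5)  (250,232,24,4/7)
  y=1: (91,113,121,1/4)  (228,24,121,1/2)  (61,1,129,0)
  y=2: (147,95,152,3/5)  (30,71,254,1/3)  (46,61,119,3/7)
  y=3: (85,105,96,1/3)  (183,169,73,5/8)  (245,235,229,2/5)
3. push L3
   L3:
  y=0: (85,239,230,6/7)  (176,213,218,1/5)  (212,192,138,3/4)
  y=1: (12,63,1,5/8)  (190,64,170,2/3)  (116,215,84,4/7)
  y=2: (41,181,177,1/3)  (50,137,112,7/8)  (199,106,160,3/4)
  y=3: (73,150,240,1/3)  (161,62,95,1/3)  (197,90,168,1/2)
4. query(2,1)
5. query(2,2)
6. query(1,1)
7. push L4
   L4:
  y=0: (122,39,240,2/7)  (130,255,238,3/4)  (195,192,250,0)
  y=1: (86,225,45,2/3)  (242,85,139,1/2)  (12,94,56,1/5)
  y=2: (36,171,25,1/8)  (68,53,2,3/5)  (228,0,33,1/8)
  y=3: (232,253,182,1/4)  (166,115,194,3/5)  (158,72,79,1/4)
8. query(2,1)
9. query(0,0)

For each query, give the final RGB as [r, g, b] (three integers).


(2,1) stack=L1,L2,L3; from [0,0,0]:
after L1 α=6/7: [132/7, 42, 144/7]
after L2 α=0: [132/7, 42, 144/7]
after L3 α=4/7: [3644/49, 986/7, 2784/49]
= [74, 141, 57]

at x=2,y=2 over L1,L2,L3:
L1 α=1/2: [34, 207/2, 84]
L2 α=3/7: [274/7, 597/7, 99]
L3 α=3/4: [4453/28, 2823/28, 579/4]
= [159, 101, 145]

at x=1,y=1 over L1,L2,L3:
L1 α=1/2: [7/2, 227/2, 255/2]
L2 α=1/2: [463/4, 275/4, 497/4]
L3 α=2/3: [661/4, 787/12, 619/4]
= [165, 66, 155]

at x=2,y=1 over L1,L2,L3,L4:
after L1 α=6/7: [132/7, 42, 144/7]
after L2 α=0: [132/7, 42, 144/7]
after L3 α=4/7: [3644/49, 986/7, 2784/49]
after L4 α=1/5: [15164/245, 4602/35, 2776/49]
rounded: [62, 131, 57]

(0,0) stack=L1,L2,L3,L4; from [0,0,0]:
L1 α=1/2: [11/2, 173/2, 33]
L2 α=6/7: [491/14, 95/2, 1461/7]
L3 α=6/7: [7631/98, 2963/14, 11121/49]
L4 α=2/7: [62067/686, 15907/98, 79125/343]
= [90, 162, 231]


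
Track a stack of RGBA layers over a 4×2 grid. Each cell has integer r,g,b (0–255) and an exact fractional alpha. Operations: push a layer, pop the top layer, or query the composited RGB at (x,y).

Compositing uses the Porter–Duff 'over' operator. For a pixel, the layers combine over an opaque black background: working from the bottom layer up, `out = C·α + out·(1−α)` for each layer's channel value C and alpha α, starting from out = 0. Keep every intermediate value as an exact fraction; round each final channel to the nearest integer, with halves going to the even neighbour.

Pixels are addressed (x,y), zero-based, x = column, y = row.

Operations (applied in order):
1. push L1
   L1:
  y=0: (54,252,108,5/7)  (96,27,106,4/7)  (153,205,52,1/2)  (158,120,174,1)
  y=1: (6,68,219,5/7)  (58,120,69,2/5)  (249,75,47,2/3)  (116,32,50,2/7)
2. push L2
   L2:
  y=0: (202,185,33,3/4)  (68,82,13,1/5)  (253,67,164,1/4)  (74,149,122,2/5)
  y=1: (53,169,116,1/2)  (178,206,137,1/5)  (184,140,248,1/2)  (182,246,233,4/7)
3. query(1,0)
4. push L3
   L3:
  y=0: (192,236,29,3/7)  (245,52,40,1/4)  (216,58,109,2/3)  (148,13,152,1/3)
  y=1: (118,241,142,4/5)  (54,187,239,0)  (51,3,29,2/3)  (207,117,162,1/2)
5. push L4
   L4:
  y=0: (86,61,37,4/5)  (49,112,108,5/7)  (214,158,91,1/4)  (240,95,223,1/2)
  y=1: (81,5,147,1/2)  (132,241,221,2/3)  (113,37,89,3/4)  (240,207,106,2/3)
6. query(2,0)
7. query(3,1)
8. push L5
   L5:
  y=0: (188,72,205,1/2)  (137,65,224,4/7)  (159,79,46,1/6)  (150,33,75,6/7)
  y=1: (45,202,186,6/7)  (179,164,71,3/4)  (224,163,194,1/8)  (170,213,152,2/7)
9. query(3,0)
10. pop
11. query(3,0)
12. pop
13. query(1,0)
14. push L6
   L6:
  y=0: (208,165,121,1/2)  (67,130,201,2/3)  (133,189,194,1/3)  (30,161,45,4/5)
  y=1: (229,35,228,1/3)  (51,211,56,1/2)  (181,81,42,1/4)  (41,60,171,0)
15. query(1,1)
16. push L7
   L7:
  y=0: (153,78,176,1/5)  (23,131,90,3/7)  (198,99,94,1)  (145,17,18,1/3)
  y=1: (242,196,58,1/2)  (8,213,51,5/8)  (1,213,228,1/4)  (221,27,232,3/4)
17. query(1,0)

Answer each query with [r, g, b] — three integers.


at x=1,y=0 over L1,L2:
after L1 α=4/7: [384/7, 108/7, 424/7]
after L2 α=1/5: [2012/35, 1006/35, 1787/35]
→ [57, 29, 51]

(2,0) stack=L1,L2,L3,L4; from [0,0,0]:
+L1 (α=1/2) → [153/2, 205/2, 26]
+L2 (α=1/4) → [965/8, 749/8, 121/2]
+L3 (α=2/3) → [4421/24, 559/8, 557/6]
+L4 (α=1/4) → [6133/32, 2941/32, 739/8]
rounded: [192, 92, 92]

(3,1) stack=L1,L2,L3,L4; from [0,0,0]:
+L1 (α=2/7) → [232/7, 64/7, 100/7]
+L2 (α=4/7) → [5792/49, 7080/49, 6824/49]
+L3 (α=1/2) → [15935/98, 12813/98, 7381/49]
+L4 (α=2/3) → [62975/294, 17795/98, 5923/49]
→ [214, 182, 121]

(3,0) stack=L1,L2,L3,L4,L5; from [0,0,0]:
+L1 (α=1) → [158, 120, 174]
+L2 (α=2/5) → [622/5, 658/5, 766/5]
+L3 (α=1/3) → [1984/15, 1381/15, 764/5]
+L4 (α=1/2) → [2792/15, 1403/15, 1879/10]
+L5 (α=6/7) → [16292/105, 4373/105, 6379/70]
rounded: [155, 42, 91]

(3,0) stack=L1,L2,L3,L4; from [0,0,0]:
L1 α=1: [158, 120, 174]
L2 α=2/5: [622/5, 658/5, 766/5]
L3 α=1/3: [1984/15, 1381/15, 764/5]
L4 α=1/2: [2792/15, 1403/15, 1879/10]
rounded: [186, 94, 188]

(1,0) stack=L1,L2,L3; from [0,0,0]:
L1 α=4/7: [384/7, 108/7, 424/7]
L2 α=1/5: [2012/35, 1006/35, 1787/35]
L3 α=1/4: [14611/140, 2419/70, 6761/140]
rounded: [104, 35, 48]

(1,1) stack=L1,L2,L3,L6; from [0,0,0]:
L1 α=2/5: [116/5, 48, 138/5]
L2 α=1/5: [1354/25, 398/5, 1237/25]
L3 α=0: [1354/25, 398/5, 1237/25]
L6 α=1/2: [2629/50, 1453/10, 2637/50]
→ [53, 145, 53]

at x=1,y=0 over L1,L2,L3,L6,L7:
after L1 α=4/7: [384/7, 108/7, 424/7]
after L2 α=1/5: [2012/35, 1006/35, 1787/35]
after L3 α=1/4: [14611/140, 2419/70, 6761/140]
after L6 α=2/3: [33371/420, 6873/70, 63041/420]
after L7 α=3/7: [40616/735, 27501/245, 91391/735]
= [55, 112, 124]


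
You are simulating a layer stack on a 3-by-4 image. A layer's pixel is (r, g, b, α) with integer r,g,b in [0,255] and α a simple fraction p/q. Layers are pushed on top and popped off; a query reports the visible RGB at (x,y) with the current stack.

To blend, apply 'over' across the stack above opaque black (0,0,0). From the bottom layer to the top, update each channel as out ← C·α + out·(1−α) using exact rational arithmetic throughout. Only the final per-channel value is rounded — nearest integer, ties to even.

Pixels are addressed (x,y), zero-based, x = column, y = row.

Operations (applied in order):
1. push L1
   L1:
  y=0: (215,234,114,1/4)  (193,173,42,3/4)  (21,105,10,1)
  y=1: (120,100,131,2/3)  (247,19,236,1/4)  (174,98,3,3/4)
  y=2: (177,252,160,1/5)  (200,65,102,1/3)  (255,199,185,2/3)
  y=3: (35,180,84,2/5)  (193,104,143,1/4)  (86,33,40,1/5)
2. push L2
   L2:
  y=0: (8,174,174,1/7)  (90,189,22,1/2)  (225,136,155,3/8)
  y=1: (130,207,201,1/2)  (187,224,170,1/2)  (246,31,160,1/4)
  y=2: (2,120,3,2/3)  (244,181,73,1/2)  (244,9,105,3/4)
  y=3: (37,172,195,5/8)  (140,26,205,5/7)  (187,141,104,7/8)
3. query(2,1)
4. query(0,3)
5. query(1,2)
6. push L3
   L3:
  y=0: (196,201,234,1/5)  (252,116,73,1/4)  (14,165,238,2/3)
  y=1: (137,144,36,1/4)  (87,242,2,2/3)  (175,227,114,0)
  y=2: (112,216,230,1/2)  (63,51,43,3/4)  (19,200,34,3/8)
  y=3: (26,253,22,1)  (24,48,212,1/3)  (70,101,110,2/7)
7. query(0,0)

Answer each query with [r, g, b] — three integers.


(2,1) stack=L1,L2; from [0,0,0]:
L1 α=3/4: [261/2, 147/2, 9/4]
L2 α=1/4: [1275/8, 503/8, 667/16]
= [159, 63, 42]

(0,3) stack=L1,L2; from [0,0,0]:
L1 α=2/5: [14, 72, 168/5]
L2 α=5/8: [227/8, 269/2, 5379/40]
→ [28, 134, 134]

at x=1,y=2 over L1,L2:
+L1 (α=1/3) → [200/3, 65/3, 34]
+L2 (α=1/2) → [466/3, 304/3, 107/2]
rounded: [155, 101, 54]

query (0,0) [L1,L2,L3] — begin 0,0,0
+L1 (α=1/4) → [215/4, 117/2, 57/2]
+L2 (α=1/7) → [661/14, 75, 345/7]
+L3 (α=1/5) → [2694/35, 501/5, 3018/35]
= [77, 100, 86]


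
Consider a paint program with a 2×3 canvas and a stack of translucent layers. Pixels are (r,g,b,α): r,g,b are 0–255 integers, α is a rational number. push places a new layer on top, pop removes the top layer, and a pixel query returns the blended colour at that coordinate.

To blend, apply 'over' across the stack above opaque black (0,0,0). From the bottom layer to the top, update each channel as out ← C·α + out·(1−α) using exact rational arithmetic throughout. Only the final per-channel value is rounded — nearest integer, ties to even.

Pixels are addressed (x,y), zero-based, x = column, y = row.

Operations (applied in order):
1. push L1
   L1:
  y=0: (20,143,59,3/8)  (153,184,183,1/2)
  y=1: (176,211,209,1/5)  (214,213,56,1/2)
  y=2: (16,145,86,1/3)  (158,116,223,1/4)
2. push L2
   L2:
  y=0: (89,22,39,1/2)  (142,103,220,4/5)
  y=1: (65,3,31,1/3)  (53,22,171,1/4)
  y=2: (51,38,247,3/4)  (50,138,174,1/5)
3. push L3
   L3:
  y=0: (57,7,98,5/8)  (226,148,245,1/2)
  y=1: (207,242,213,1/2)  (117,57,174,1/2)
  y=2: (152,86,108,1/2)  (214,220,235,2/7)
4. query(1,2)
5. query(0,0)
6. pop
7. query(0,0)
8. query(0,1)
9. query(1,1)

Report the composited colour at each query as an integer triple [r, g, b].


(1,2) stack=L1,L2,L3; from [0,0,0]:
+L1 (α=1/4) → [79/2, 29, 223/4]
+L2 (α=1/5) → [208/5, 254/5, 397/5]
+L3 (α=2/7) → [636/7, 694/7, 867/7]
→ [91, 99, 124]

at x=0,y=0 over L1,L2,L3:
L1 α=3/8: [15/2, 429/8, 177/8]
L2 α=1/2: [193/4, 605/16, 489/16]
L3 α=5/8: [1719/32, 2375/128, 9307/128]
→ [54, 19, 73]

at x=0,y=0 over L1,L2:
after L1 α=3/8: [15/2, 429/8, 177/8]
after L2 α=1/2: [193/4, 605/16, 489/16]
= [48, 38, 31]

query (0,1) [L1,L2] — begin 0,0,0
after L1 α=1/5: [176/5, 211/5, 209/5]
after L2 α=1/3: [677/15, 437/15, 191/5]
= [45, 29, 38]

at x=1,y=1 over L1,L2:
after L1 α=1/2: [107, 213/2, 28]
after L2 α=1/4: [187/2, 683/8, 255/4]
→ [94, 85, 64]


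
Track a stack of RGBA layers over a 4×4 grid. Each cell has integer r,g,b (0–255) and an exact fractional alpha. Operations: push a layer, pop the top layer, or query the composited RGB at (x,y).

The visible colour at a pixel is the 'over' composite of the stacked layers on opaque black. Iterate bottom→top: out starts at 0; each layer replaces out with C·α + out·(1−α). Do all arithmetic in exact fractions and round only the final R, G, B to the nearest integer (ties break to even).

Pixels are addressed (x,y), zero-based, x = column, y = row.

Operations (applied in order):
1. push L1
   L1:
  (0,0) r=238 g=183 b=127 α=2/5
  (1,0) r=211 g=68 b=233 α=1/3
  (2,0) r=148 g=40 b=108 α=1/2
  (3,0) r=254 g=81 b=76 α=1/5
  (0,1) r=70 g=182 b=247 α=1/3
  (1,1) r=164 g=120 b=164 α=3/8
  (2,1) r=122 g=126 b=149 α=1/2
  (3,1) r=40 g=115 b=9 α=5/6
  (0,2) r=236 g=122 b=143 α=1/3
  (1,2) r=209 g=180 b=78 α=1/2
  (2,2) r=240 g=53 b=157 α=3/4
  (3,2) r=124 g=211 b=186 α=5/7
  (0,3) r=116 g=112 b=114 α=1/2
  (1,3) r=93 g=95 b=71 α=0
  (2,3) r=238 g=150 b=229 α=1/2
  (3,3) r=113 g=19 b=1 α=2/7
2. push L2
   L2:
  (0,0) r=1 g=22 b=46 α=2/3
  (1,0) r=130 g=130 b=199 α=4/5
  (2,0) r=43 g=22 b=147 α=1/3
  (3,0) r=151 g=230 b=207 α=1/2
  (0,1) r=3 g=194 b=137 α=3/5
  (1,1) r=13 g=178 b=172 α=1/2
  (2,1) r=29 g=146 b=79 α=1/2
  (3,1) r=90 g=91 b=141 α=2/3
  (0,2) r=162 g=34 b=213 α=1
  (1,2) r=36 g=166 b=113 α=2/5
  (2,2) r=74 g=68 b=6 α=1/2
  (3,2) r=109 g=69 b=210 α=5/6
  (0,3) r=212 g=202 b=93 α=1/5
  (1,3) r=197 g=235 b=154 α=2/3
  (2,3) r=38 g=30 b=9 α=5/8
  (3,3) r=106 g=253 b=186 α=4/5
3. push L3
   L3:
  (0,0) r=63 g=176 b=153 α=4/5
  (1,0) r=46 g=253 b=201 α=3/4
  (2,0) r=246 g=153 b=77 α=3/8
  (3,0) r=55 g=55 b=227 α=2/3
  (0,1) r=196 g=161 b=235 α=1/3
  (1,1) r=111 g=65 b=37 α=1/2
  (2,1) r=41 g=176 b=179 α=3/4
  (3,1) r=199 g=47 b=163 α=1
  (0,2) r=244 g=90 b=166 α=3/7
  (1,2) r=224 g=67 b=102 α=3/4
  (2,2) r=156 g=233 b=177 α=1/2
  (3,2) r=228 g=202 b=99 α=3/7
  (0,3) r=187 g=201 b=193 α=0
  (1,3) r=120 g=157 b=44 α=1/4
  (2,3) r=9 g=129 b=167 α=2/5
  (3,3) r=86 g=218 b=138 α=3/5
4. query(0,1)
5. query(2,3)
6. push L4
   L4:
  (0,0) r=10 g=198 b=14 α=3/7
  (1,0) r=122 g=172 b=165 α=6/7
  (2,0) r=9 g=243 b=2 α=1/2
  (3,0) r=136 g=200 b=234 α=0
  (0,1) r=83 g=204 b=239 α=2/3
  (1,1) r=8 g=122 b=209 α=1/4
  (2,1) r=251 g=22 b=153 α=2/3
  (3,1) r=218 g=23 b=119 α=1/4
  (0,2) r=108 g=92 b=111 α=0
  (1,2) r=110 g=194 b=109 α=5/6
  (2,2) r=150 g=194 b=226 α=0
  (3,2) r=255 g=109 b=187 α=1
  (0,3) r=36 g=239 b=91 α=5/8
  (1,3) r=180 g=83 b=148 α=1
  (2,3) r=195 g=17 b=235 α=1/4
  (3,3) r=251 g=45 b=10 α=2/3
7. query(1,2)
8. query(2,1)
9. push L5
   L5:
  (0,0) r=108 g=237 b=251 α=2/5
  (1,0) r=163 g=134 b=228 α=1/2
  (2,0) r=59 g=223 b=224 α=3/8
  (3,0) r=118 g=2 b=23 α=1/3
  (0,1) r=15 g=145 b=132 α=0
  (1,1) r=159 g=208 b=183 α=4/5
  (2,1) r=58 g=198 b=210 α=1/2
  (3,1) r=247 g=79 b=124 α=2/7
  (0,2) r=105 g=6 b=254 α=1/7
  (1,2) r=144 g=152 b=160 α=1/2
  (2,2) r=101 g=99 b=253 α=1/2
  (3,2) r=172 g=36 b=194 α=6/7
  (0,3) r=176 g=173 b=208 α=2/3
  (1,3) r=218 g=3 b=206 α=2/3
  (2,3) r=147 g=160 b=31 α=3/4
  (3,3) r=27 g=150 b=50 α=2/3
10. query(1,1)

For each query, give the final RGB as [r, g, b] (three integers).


query (0,1) [L1,L2,L3] — begin 0,0,0
+L1 (α=1/3) → [70/3, 182/3, 247/3]
+L2 (α=3/5) → [167/15, 422/3, 1727/15]
+L3 (α=1/3) → [3274/45, 1327/9, 6979/45]
rounded: [73, 147, 155]

query (2,3) [L1,L2,L3] — begin 0,0,0
after L1 α=1/2: [119, 75, 229/2]
after L2 α=5/8: [547/8, 375/8, 777/16]
after L3 α=2/5: [357/8, 3189/40, 1535/16]
= [45, 80, 96]

at x=1,y=2 over L1,L2,L3,L4:
+L1 (α=1/2) → [209/2, 90, 39]
+L2 (α=2/5) → [771/10, 602/5, 343/5]
+L3 (α=3/4) → [7491/40, 1607/20, 1873/20]
+L4 (α=5/6) → [29491/240, 21007/120, 12773/120]
= [123, 175, 106]

(2,1) stack=L1,L2,L3,L4; from [0,0,0]:
+L1 (α=1/2) → [61, 63, 149/2]
+L2 (α=1/2) → [45, 209/2, 307/4]
+L3 (α=3/4) → [42, 1265/8, 2455/16]
+L4 (α=2/3) → [544/3, 539/8, 7351/48]
= [181, 67, 153]

at x=1,y=1 over L1,L2,L3,L4,L5:
+L1 (α=3/8) → [123/2, 45, 123/2]
+L2 (α=1/2) → [149/4, 223/2, 467/4]
+L3 (α=1/2) → [593/8, 353/4, 615/8]
+L4 (α=1/4) → [1843/32, 1547/16, 3517/32]
+L5 (α=4/5) → [4439/32, 14859/80, 26941/160]
= [139, 186, 168]


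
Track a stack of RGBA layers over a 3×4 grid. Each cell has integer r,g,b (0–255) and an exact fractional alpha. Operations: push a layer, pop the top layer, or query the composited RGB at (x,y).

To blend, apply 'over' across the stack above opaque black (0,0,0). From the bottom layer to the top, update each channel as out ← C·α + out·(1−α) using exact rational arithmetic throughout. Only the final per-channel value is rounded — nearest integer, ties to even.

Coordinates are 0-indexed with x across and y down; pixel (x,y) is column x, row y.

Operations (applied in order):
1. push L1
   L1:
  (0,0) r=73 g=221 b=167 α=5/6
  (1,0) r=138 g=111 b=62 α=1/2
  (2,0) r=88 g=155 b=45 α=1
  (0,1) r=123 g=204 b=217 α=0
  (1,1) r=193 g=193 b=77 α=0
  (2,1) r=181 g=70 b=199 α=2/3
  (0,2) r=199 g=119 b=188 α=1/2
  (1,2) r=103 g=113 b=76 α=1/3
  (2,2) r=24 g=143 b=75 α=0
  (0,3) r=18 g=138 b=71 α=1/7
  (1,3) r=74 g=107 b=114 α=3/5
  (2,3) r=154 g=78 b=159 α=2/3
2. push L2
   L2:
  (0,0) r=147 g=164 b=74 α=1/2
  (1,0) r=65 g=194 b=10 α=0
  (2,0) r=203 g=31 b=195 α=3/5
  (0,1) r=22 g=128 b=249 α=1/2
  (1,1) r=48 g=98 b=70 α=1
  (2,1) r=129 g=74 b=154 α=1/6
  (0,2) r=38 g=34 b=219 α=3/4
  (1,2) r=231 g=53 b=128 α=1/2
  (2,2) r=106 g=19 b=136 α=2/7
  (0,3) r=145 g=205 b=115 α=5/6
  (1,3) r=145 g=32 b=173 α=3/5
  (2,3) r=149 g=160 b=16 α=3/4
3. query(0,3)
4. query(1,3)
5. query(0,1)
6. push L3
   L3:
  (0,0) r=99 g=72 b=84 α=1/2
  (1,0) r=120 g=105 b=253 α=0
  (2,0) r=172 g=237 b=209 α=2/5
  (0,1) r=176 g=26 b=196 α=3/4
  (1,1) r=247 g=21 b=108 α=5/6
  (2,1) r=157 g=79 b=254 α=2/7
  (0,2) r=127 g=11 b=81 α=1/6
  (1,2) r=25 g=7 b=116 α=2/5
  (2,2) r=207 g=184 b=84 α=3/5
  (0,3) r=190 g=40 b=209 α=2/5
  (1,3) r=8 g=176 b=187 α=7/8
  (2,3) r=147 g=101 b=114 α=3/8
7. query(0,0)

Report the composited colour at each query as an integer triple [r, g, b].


(0,3) stack=L1,L2; from [0,0,0]:
after L1 α=1/7: [18/7, 138/7, 71/7]
after L2 α=5/6: [5093/42, 7313/42, 2048/21]
rounded: [121, 174, 98]

query (1,3) [L1,L2] — begin 0,0,0
after L1 α=3/5: [222/5, 321/5, 342/5]
after L2 α=3/5: [2619/25, 1122/25, 3279/25]
= [105, 45, 131]

query (0,1) [L1,L2] — begin 0,0,0
+L1 (α=0) → [0, 0, 0]
+L2 (α=1/2) → [11, 64, 249/2]
= [11, 64, 124]

(0,0) stack=L1,L2,L3; from [0,0,0]:
+L1 (α=5/6) → [365/6, 1105/6, 835/6]
+L2 (α=1/2) → [1247/12, 2089/12, 1279/12]
+L3 (α=1/2) → [2435/24, 2953/24, 2287/24]
rounded: [101, 123, 95]


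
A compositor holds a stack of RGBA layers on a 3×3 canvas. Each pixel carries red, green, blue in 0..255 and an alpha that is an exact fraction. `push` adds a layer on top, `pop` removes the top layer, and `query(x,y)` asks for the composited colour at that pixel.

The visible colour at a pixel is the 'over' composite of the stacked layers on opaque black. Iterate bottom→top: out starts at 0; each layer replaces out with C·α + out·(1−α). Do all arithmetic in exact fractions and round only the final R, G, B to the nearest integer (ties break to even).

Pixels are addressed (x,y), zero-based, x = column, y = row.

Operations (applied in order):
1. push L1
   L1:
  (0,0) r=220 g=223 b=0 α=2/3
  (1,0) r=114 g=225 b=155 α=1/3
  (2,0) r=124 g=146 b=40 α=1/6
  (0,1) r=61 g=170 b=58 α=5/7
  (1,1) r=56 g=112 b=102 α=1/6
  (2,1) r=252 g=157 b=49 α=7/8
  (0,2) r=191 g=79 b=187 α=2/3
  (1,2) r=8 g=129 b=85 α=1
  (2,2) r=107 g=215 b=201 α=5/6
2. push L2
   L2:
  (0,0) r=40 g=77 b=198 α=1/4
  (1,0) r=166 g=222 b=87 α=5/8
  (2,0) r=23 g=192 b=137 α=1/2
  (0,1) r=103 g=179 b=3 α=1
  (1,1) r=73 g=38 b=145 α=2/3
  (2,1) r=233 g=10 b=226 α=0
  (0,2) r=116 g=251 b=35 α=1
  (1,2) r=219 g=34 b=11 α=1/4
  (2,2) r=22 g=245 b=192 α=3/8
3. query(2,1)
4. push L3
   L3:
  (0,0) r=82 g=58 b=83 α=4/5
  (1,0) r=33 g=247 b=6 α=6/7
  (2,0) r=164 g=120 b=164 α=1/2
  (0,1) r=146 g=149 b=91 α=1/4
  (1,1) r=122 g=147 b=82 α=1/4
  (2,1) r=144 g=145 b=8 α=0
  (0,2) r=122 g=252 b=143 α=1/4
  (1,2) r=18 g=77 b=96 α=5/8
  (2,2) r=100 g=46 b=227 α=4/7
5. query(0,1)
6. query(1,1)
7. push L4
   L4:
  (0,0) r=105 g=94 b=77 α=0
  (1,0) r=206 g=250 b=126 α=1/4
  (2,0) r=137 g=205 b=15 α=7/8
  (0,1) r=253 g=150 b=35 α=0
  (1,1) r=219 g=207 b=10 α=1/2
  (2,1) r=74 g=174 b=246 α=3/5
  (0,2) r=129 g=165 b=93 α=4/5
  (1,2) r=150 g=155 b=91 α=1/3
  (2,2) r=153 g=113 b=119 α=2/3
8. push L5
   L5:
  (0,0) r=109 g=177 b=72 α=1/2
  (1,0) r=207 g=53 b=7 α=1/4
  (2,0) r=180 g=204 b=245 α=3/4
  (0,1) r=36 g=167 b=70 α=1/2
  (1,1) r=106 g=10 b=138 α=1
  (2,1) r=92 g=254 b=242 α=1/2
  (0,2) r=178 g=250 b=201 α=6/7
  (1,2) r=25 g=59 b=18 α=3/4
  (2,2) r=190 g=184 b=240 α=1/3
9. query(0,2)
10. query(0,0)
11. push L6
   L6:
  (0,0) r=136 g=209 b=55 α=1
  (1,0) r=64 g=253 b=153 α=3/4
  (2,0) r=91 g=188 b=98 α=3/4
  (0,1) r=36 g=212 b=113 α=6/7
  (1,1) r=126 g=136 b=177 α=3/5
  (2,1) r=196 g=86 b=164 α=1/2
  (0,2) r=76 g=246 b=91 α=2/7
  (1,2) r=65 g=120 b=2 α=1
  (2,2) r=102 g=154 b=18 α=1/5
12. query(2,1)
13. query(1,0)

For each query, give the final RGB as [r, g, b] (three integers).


at x=2,y=1 over L1,L2:
L1 α=7/8: [441/2, 1099/8, 343/8]
L2 α=0: [441/2, 1099/8, 343/8]
= [220, 137, 43]

query (0,1) [L1,L2,L3] — begin 0,0,0
after L1 α=5/7: [305/7, 850/7, 290/7]
after L2 α=1: [103, 179, 3]
after L3 α=1/4: [455/4, 343/2, 25]
= [114, 172, 25]

at x=1,y=1 over L1,L2,L3:
+L1 (α=1/6) → [28/3, 56/3, 17]
+L2 (α=2/3) → [466/9, 284/9, 307/3]
+L3 (α=1/4) → [208/3, 725/12, 389/4]
→ [69, 60, 97]

at x=0,y=2 over L1,L2,L3,L4,L5:
after L1 α=2/3: [382/3, 158/3, 374/3]
after L2 α=1: [116, 251, 35]
after L3 α=1/4: [235/2, 1005/4, 62]
after L4 α=4/5: [1267/10, 729/4, 434/5]
after L5 α=6/7: [11947/70, 6729/28, 6464/35]
rounded: [171, 240, 185]

at x=0,y=0 over L1,L2,L3,L4,L5:
after L1 α=2/3: [440/3, 446/3, 0]
after L2 α=1/4: [120, 523/4, 99/2]
after L3 α=4/5: [448/5, 1451/20, 763/10]
after L4 α=0: [448/5, 1451/20, 763/10]
after L5 α=1/2: [993/10, 4991/40, 1483/20]
= [99, 125, 74]

(2,1) stack=L1,L2,L3,L4,L5,L6; from [0,0,0]:
L1 α=7/8: [441/2, 1099/8, 343/8]
L2 α=0: [441/2, 1099/8, 343/8]
L3 α=0: [441/2, 1099/8, 343/8]
L4 α=3/5: [663/5, 3187/20, 659/4]
L5 α=1/2: [1123/10, 8267/40, 1627/8]
L6 α=1/2: [3083/20, 11707/80, 2939/16]
= [154, 146, 184]

(1,0) stack=L1,L2,L3,L4,L5,L6; from [0,0,0]:
L1 α=1/3: [38, 75, 155/3]
L2 α=5/8: [118, 1335/8, 295/4]
L3 α=6/7: [316/7, 13191/56, 439/28]
L4 α=1/4: [1195/14, 53573/224, 4845/112]
L5 α=1/4: [6483/56, 172591/896, 15319/448]
L6 α=3/4: [17235/224, 852655/3584, 220951/1792]
rounded: [77, 238, 123]


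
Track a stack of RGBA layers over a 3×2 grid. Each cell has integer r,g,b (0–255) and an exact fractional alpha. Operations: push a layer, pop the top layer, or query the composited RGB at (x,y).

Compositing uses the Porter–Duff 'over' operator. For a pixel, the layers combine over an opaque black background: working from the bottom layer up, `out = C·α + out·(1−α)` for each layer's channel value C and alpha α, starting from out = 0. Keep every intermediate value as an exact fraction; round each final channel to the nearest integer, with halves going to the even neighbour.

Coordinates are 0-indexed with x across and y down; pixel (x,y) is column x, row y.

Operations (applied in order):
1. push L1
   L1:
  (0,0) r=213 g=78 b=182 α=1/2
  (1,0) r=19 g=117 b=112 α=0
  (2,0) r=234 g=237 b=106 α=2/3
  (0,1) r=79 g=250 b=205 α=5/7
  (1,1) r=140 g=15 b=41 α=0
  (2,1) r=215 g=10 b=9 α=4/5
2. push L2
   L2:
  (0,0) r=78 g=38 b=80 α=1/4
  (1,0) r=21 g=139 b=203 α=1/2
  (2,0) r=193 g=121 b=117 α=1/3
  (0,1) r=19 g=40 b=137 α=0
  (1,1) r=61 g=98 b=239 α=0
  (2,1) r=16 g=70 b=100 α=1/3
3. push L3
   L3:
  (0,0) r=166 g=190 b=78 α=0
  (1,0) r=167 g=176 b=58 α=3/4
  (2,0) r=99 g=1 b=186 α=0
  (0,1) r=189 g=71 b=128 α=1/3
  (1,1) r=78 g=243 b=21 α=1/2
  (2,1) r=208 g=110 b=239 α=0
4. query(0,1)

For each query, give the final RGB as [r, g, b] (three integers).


at x=0,y=1 over L1,L2,L3:
after L1 α=5/7: [395/7, 1250/7, 1025/7]
after L2 α=0: [395/7, 1250/7, 1025/7]
after L3 α=1/3: [2113/21, 999/7, 982/7]
→ [101, 143, 140]


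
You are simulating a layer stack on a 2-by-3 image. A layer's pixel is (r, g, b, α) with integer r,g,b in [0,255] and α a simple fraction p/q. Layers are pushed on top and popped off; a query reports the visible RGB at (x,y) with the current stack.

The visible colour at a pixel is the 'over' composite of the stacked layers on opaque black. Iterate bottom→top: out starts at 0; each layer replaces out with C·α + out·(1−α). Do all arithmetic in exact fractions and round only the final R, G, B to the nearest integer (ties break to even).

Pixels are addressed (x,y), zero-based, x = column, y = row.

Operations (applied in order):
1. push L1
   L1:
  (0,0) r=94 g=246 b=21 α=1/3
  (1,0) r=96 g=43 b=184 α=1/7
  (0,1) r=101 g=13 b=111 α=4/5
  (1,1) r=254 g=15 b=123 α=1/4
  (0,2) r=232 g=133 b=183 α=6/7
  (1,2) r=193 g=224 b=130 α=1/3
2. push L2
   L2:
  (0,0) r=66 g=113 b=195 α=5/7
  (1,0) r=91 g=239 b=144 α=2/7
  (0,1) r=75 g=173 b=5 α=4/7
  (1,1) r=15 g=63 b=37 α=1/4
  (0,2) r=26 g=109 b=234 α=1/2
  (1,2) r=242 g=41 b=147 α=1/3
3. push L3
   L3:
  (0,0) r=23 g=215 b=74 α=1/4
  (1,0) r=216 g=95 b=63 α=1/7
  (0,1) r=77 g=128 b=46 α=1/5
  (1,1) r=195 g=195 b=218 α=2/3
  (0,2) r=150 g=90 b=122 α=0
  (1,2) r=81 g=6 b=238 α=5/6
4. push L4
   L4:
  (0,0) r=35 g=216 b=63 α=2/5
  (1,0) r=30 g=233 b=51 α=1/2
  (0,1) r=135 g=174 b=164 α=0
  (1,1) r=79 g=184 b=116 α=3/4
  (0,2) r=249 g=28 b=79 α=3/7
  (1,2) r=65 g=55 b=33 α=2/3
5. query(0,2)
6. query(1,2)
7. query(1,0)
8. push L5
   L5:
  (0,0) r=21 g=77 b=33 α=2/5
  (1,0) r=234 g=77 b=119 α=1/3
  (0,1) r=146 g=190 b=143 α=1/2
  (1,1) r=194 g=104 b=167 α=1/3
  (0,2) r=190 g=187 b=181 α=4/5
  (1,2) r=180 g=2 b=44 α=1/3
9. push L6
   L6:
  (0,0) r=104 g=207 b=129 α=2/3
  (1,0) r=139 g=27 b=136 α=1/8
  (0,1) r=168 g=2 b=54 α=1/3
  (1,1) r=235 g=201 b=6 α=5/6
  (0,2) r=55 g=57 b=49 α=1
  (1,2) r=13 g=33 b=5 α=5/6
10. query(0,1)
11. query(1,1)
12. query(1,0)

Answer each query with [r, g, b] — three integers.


query (0,2) [L1,L2,L3,L4] — begin 0,0,0
+L1 (α=6/7) → [1392/7, 114, 1098/7]
+L2 (α=1/2) → [787/7, 223/2, 1368/7]
+L3 (α=0) → [787/7, 223/2, 1368/7]
+L4 (α=3/7) → [8377/49, 530/7, 7131/49]
→ [171, 76, 146]

at x=1,y=2 over L1,L2,L3,L4:
after L1 α=1/3: [193/3, 224/3, 130/3]
after L2 α=1/3: [1112/9, 571/9, 701/9]
after L3 α=5/6: [4757/54, 841/54, 11411/54]
after L4 α=2/3: [11777/162, 6781/162, 14975/162]
rounded: [73, 42, 92]

at x=1,y=0 over L1,L2,L3,L4:
L1 α=1/7: [96/7, 43/7, 184/7]
L2 α=2/7: [1754/49, 3561/49, 2936/49]
L3 α=1/7: [21108/343, 26021/343, 20703/343]
L4 α=1/2: [15699/343, 52970/343, 19098/343]
→ [46, 154, 56]

(0,1) stack=L1,L2,L3,L4,L5,L6; from [0,0,0]:
after L1 α=4/5: [404/5, 52/5, 444/5]
after L2 α=4/7: [2712/35, 3616/35, 1432/35]
after L3 α=1/5: [13543/175, 18944/175, 7338/175]
after L4 α=0: [13543/175, 18944/175, 7338/175]
after L5 α=1/2: [39093/350, 26097/175, 32363/350]
after L6 α=1/3: [22831/175, 52544/525, 41813/525]
rounded: [130, 100, 80]

query (1,1) [L1,L2,L3,L4,L5,L6] — begin 0,0,0
L1 α=1/4: [127/2, 15/4, 123/4]
L2 α=1/4: [411/8, 297/16, 517/16]
L3 α=2/3: [1177/8, 2179/16, 7493/48]
L4 α=3/4: [3073/32, 11011/64, 24197/192]
L5 α=1/3: [2059/16, 14339/96, 40229/288]
L6 α=5/6: [6953/32, 110819/576, 48869/1728]
= [217, 192, 28]

query (1,0) [L1,L2,L3,L4,L5,L6] — begin 0,0,0
after L1 α=1/7: [96/7, 43/7, 184/7]
after L2 α=2/7: [1754/49, 3561/49, 2936/49]
after L3 α=1/7: [21108/343, 26021/343, 20703/343]
after L4 α=1/2: [15699/343, 52970/343, 19098/343]
after L5 α=1/3: [37220/343, 44117/343, 79013/1029]
after L6 α=1/8: [44031/392, 5680/49, 99005/1176]
→ [112, 116, 84]


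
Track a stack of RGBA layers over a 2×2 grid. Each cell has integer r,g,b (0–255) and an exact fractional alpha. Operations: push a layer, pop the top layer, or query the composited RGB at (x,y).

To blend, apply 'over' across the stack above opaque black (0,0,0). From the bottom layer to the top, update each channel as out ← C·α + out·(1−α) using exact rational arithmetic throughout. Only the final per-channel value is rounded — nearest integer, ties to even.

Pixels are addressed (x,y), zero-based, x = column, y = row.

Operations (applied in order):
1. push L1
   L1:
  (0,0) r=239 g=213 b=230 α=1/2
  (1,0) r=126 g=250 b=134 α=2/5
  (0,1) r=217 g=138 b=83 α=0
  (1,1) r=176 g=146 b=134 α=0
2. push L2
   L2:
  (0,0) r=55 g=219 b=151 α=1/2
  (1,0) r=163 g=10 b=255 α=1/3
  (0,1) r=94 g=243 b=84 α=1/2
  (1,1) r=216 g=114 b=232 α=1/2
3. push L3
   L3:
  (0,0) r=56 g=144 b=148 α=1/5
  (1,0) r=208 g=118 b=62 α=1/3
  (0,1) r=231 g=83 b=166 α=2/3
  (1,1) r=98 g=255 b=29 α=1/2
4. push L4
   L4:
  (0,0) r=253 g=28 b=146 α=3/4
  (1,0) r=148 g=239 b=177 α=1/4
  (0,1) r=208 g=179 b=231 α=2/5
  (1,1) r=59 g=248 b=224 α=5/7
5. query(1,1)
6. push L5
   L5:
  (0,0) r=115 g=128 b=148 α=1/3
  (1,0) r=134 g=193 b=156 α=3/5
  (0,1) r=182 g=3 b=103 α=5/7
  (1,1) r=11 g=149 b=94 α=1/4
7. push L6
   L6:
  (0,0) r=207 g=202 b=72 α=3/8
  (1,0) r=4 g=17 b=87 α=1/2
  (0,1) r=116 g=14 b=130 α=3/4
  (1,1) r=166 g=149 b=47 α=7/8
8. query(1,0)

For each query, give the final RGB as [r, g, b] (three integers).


at x=1,y=1 over L1,L2,L3,L4:
L1 α=0: [0, 0, 0]
L2 α=1/2: [108, 57, 116]
L3 α=1/2: [103, 156, 145/2]
L4 α=5/7: [501/7, 1552/7, 1265/7]
rounded: [72, 222, 181]

at x=1,y=0 over L1,L2,L3,L4,L5,L6:
L1 α=2/5: [252/5, 100, 268/5]
L2 α=1/3: [1319/15, 70, 1811/15]
L3 α=1/3: [5758/45, 86, 4552/45]
L4 α=1/4: [3989/30, 497/4, 7207/60]
L5 α=3/5: [10019/75, 331/2, 21247/150]
L6 α=1/2: [10319/150, 365/4, 34297/300]
→ [69, 91, 114]


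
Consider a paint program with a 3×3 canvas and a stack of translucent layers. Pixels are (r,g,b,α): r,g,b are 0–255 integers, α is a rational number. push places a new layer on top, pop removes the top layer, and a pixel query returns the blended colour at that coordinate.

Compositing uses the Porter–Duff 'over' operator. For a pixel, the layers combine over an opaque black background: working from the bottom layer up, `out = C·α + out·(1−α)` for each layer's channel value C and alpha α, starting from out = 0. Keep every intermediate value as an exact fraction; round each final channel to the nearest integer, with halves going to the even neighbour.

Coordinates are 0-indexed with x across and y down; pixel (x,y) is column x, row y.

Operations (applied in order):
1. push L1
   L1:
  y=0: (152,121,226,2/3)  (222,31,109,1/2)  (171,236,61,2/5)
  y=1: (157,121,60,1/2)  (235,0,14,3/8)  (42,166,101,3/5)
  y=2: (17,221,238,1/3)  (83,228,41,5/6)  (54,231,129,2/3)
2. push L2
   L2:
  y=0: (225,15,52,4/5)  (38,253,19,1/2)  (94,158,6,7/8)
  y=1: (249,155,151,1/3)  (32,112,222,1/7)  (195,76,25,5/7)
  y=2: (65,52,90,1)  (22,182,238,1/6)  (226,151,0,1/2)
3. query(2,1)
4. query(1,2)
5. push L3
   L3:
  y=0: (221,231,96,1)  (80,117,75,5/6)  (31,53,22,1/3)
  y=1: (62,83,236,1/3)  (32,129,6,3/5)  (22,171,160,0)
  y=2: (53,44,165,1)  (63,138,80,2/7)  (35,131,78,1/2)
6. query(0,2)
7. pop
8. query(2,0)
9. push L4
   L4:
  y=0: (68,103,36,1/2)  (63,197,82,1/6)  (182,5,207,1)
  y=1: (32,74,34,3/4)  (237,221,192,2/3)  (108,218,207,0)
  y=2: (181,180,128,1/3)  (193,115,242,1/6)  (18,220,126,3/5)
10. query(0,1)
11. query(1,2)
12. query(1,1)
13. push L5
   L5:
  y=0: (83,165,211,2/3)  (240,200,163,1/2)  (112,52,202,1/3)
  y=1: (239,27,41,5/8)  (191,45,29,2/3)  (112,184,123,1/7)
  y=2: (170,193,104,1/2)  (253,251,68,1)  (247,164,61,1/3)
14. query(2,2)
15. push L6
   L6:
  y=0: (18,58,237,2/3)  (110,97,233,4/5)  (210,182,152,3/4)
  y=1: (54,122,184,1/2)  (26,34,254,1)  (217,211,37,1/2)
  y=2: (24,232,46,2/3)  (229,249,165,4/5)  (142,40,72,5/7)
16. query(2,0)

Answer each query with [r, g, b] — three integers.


(2,1) stack=L1,L2; from [0,0,0]:
+L1 (α=3/5) → [126/5, 498/5, 303/5]
+L2 (α=5/7) → [5127/35, 2896/35, 1231/35]
rounded: [146, 83, 35]

(1,2) stack=L1,L2; from [0,0,0]:
after L1 α=5/6: [415/6, 190, 205/6]
after L2 α=1/6: [2207/36, 566/3, 2453/36]
→ [61, 189, 68]

(0,2) stack=L1,L2,L3; from [0,0,0]:
+L1 (α=1/3) → [17/3, 221/3, 238/3]
+L2 (α=1) → [65, 52, 90]
+L3 (α=1) → [53, 44, 165]
→ [53, 44, 165]

at x=2,y=0 over L1,L2:
+L1 (α=2/5) → [342/5, 472/5, 122/5]
+L2 (α=7/8) → [454/5, 3001/20, 83/10]
= [91, 150, 8]

query (0,1) [L1,L2,L4] — begin 0,0,0
after L1 α=1/2: [157/2, 121/2, 30]
after L2 α=1/3: [406/3, 92, 211/3]
after L4 α=3/4: [347/6, 157/2, 517/12]
→ [58, 78, 43]

query (1,2) [L1,L2,L4] — begin 0,0,0
L1 α=5/6: [415/6, 190, 205/6]
L2 α=1/6: [2207/36, 566/3, 2453/36]
L4 α=1/6: [17983/216, 3175/18, 20977/216]
= [83, 176, 97]

at x=1,y=1 over L1,L2,L4:
L1 α=3/8: [705/8, 0, 21/4]
L2 α=1/7: [2243/28, 16, 507/14]
L4 α=2/3: [15515/84, 458/3, 1961/14]
→ [185, 153, 140]

(2,2) stack=L1,L2,L4,L5; from [0,0,0]:
L1 α=2/3: [36, 154, 86]
L2 α=1/2: [131, 305/2, 43]
L4 α=3/5: [316/5, 193, 464/5]
L5 α=1/3: [1867/15, 550/3, 411/5]
rounded: [124, 183, 82]

at x=2,y=0 over L1,L2,L4,L5,L6:
L1 α=2/5: [342/5, 472/5, 122/5]
L2 α=7/8: [454/5, 3001/20, 83/10]
L4 α=1: [182, 5, 207]
L5 α=1/3: [476/3, 62/3, 616/3]
L6 α=3/4: [1183/6, 425/3, 496/3]
rounded: [197, 142, 165]


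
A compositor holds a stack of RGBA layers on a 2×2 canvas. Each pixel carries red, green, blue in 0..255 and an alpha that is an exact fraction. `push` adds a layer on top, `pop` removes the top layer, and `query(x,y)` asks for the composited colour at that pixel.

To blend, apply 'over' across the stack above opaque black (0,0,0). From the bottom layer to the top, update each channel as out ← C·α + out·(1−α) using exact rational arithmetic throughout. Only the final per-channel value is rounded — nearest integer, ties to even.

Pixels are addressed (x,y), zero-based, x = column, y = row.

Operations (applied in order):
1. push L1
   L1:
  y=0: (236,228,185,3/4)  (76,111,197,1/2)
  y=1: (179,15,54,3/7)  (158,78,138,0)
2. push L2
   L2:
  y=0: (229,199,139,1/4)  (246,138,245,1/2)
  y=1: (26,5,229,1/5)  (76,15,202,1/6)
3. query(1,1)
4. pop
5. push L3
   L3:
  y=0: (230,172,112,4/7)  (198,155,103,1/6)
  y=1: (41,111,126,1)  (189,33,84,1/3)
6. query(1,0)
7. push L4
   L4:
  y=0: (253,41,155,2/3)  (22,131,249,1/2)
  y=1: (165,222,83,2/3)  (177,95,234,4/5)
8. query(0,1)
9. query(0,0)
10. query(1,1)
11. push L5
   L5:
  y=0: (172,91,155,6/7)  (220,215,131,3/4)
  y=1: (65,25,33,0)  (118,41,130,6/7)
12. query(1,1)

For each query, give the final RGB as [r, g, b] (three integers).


at x=1,y=1 over L1,L2:
after L1 α=0: [0, 0, 0]
after L2 α=1/6: [38/3, 5/2, 101/3]
rounded: [13, 2, 34]

(1,0) stack=L1,L3; from [0,0,0]:
+L1 (α=1/2) → [38, 111/2, 197/2]
+L3 (α=1/6) → [194/3, 865/12, 397/4]
→ [65, 72, 99]

(0,1) stack=L1,L3,L4; from [0,0,0]:
after L1 α=3/7: [537/7, 45/7, 162/7]
after L3 α=1: [41, 111, 126]
after L4 α=2/3: [371/3, 185, 292/3]
→ [124, 185, 97]

query (0,0) [L1,L3,L4] — begin 0,0,0
L1 α=3/4: [177, 171, 555/4]
L3 α=4/7: [1451/7, 1201/7, 3457/28]
L4 α=2/3: [4993/21, 1775/21, 12137/84]
rounded: [238, 85, 144]

at x=1,y=1 over L1,L3,L4:
+L1 (α=0) → [0, 0, 0]
+L3 (α=1/3) → [63, 11, 28]
+L4 (α=4/5) → [771/5, 391/5, 964/5]
rounded: [154, 78, 193]

query (1,1) [L1,L3,L4,L5] — begin 0,0,0
after L1 α=0: [0, 0, 0]
after L3 α=1/3: [63, 11, 28]
after L4 α=4/5: [771/5, 391/5, 964/5]
after L5 α=6/7: [4311/35, 1621/35, 4864/35]
= [123, 46, 139]


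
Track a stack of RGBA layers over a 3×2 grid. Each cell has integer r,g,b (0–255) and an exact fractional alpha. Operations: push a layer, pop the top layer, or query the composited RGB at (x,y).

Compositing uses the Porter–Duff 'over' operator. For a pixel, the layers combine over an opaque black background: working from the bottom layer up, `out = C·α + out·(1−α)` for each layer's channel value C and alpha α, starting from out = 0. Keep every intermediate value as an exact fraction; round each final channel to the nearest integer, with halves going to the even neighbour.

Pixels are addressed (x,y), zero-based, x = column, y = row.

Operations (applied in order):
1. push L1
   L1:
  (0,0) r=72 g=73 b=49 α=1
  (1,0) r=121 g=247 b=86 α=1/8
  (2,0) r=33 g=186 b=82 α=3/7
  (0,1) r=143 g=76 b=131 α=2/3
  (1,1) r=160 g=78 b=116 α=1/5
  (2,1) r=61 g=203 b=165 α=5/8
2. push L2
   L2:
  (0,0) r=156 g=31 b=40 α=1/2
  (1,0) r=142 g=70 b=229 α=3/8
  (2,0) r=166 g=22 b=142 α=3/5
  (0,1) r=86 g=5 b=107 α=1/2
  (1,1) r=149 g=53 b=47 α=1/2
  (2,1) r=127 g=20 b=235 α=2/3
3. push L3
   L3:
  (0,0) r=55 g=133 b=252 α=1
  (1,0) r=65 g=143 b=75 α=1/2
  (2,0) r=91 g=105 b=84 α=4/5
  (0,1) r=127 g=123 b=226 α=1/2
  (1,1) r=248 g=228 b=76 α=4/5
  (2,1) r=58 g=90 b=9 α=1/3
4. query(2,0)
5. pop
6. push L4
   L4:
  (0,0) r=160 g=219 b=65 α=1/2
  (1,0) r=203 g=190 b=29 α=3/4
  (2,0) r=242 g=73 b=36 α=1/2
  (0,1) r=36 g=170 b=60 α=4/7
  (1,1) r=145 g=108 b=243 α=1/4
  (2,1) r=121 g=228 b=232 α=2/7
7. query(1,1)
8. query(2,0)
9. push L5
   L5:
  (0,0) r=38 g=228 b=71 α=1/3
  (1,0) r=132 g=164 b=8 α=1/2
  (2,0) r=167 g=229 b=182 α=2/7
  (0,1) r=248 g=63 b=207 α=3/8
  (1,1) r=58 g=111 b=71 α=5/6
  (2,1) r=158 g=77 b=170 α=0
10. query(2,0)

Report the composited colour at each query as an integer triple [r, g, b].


(2,0) stack=L1,L2,L3; from [0,0,0]:
after L1 α=3/7: [99/7, 558/7, 246/7]
after L2 α=3/5: [3684/35, 1578/35, 3474/35]
after L3 α=4/5: [16424/175, 16278/175, 15234/175]
→ [94, 93, 87]

query (1,1) [L1,L2,L4] — begin 0,0,0
+L1 (α=1/5) → [32, 78/5, 116/5]
+L2 (α=1/2) → [181/2, 343/10, 351/10]
+L4 (α=1/4) → [833/8, 2109/40, 3483/40]
rounded: [104, 53, 87]

at x=2,y=0 over L1,L2,L4:
after L1 α=3/7: [99/7, 558/7, 246/7]
after L2 α=3/5: [3684/35, 1578/35, 3474/35]
after L4 α=1/2: [6077/35, 4133/70, 2367/35]
→ [174, 59, 68]

(2,0) stack=L1,L2,L4,L5; from [0,0,0]:
L1 α=3/7: [99/7, 558/7, 246/7]
L2 α=3/5: [3684/35, 1578/35, 3474/35]
L4 α=1/2: [6077/35, 4133/70, 2367/35]
L5 α=2/7: [8415/49, 10545/98, 4915/49]
→ [172, 108, 100]
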